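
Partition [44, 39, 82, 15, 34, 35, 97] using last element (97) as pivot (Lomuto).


Pivot: 97
  44 <= 97: advance i (no swap)
  39 <= 97: advance i (no swap)
  82 <= 97: advance i (no swap)
  15 <= 97: advance i (no swap)
  34 <= 97: advance i (no swap)
  35 <= 97: advance i (no swap)
Place pivot at 6: [44, 39, 82, 15, 34, 35, 97]

Partitioned: [44, 39, 82, 15, 34, 35, 97]


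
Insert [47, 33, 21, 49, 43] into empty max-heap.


Insert 47: [47]
Insert 33: [47, 33]
Insert 21: [47, 33, 21]
Insert 49: [49, 47, 21, 33]
Insert 43: [49, 47, 21, 33, 43]

Final heap: [49, 47, 21, 33, 43]


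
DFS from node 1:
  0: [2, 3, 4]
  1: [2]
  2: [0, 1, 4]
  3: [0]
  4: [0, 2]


Visit 1, push [2]
Visit 2, push [4, 0]
Visit 0, push [4, 3]
Visit 3, push []
Visit 4, push []

DFS order: [1, 2, 0, 3, 4]


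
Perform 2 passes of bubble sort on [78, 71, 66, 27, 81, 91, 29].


Initial: [78, 71, 66, 27, 81, 91, 29]
Pass 1: [71, 66, 27, 78, 81, 29, 91] (4 swaps)
Pass 2: [66, 27, 71, 78, 29, 81, 91] (3 swaps)

After 2 passes: [66, 27, 71, 78, 29, 81, 91]


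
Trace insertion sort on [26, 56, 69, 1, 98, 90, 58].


Initial: [26, 56, 69, 1, 98, 90, 58]
Insert 56: [26, 56, 69, 1, 98, 90, 58]
Insert 69: [26, 56, 69, 1, 98, 90, 58]
Insert 1: [1, 26, 56, 69, 98, 90, 58]
Insert 98: [1, 26, 56, 69, 98, 90, 58]
Insert 90: [1, 26, 56, 69, 90, 98, 58]
Insert 58: [1, 26, 56, 58, 69, 90, 98]

Sorted: [1, 26, 56, 58, 69, 90, 98]


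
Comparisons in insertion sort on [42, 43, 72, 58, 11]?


Algorithm: insertion sort
Input: [42, 43, 72, 58, 11]
Sorted: [11, 42, 43, 58, 72]

8


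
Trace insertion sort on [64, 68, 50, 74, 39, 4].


Initial: [64, 68, 50, 74, 39, 4]
Insert 68: [64, 68, 50, 74, 39, 4]
Insert 50: [50, 64, 68, 74, 39, 4]
Insert 74: [50, 64, 68, 74, 39, 4]
Insert 39: [39, 50, 64, 68, 74, 4]
Insert 4: [4, 39, 50, 64, 68, 74]

Sorted: [4, 39, 50, 64, 68, 74]


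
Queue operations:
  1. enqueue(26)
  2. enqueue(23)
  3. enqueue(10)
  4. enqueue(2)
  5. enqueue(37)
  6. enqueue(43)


enqueue(26) -> [26]
enqueue(23) -> [26, 23]
enqueue(10) -> [26, 23, 10]
enqueue(2) -> [26, 23, 10, 2]
enqueue(37) -> [26, 23, 10, 2, 37]
enqueue(43) -> [26, 23, 10, 2, 37, 43]

Final queue: [26, 23, 10, 2, 37, 43]


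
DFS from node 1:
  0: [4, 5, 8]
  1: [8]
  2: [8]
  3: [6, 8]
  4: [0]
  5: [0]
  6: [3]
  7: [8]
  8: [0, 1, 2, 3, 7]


Visit 1, push [8]
Visit 8, push [7, 3, 2, 0]
Visit 0, push [5, 4]
Visit 4, push []
Visit 5, push []
Visit 2, push []
Visit 3, push [6]
Visit 6, push []
Visit 7, push []

DFS order: [1, 8, 0, 4, 5, 2, 3, 6, 7]


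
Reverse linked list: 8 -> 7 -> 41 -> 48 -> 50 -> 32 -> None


Step 1: curr=8, set curr.next=prev(None) | reversed so far: 8
Step 2: curr=7, set curr.next=prev(8) | reversed so far: 7 -> 8
Step 3: curr=41, set curr.next=prev(7) | reversed so far: 41 -> 7 -> 8
Step 4: curr=48, set curr.next=prev(41) | reversed so far: 48 -> 41 -> 7 -> 8
Step 5: curr=50, set curr.next=prev(48) | reversed so far: 50 -> 48 -> 41 -> 7 -> 8
Step 6: curr=32, set curr.next=prev(50) | reversed so far: 32 -> 50 -> 48 -> 41 -> 7 -> 8

32 -> 50 -> 48 -> 41 -> 7 -> 8 -> None


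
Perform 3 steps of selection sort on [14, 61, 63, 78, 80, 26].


Initial: [14, 61, 63, 78, 80, 26]
Step 1: min=14 at 0
  Swap: [14, 61, 63, 78, 80, 26]
Step 2: min=26 at 5
  Swap: [14, 26, 63, 78, 80, 61]
Step 3: min=61 at 5
  Swap: [14, 26, 61, 78, 80, 63]

After 3 steps: [14, 26, 61, 78, 80, 63]


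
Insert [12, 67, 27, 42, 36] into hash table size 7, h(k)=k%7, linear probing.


Insert 12: h=5 -> slot 5
Insert 67: h=4 -> slot 4
Insert 27: h=6 -> slot 6
Insert 42: h=0 -> slot 0
Insert 36: h=1 -> slot 1

Table: [42, 36, None, None, 67, 12, 27]


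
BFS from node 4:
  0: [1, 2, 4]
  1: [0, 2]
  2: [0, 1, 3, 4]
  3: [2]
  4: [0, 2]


Visit 4, enqueue [0, 2]
Visit 0, enqueue [1]
Visit 2, enqueue [3]
Visit 1, enqueue []
Visit 3, enqueue []

BFS order: [4, 0, 2, 1, 3]


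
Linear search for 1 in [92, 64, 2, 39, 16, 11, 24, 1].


i=0: 92!=1
i=1: 64!=1
i=2: 2!=1
i=3: 39!=1
i=4: 16!=1
i=5: 11!=1
i=6: 24!=1
i=7: 1==1 found!

Found at 7, 8 comps


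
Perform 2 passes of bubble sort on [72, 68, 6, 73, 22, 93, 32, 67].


Initial: [72, 68, 6, 73, 22, 93, 32, 67]
Pass 1: [68, 6, 72, 22, 73, 32, 67, 93] (5 swaps)
Pass 2: [6, 68, 22, 72, 32, 67, 73, 93] (4 swaps)

After 2 passes: [6, 68, 22, 72, 32, 67, 73, 93]


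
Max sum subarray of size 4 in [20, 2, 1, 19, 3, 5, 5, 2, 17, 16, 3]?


[0:4]: 42
[1:5]: 25
[2:6]: 28
[3:7]: 32
[4:8]: 15
[5:9]: 29
[6:10]: 40
[7:11]: 38

Max: 42 at [0:4]


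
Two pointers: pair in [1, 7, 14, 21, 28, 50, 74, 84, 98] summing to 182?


lo=0(1)+hi=8(98)=99
lo=1(7)+hi=8(98)=105
lo=2(14)+hi=8(98)=112
lo=3(21)+hi=8(98)=119
lo=4(28)+hi=8(98)=126
lo=5(50)+hi=8(98)=148
lo=6(74)+hi=8(98)=172
lo=7(84)+hi=8(98)=182

Yes: 84+98=182


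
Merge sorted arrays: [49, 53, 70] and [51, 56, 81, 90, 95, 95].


Take 49 from A
Take 51 from B
Take 53 from A
Take 56 from B
Take 70 from A

Merged: [49, 51, 53, 56, 70, 81, 90, 95, 95]


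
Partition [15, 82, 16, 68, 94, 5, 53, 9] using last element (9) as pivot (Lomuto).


Pivot: 9
  5 <= 9: swap -> [5, 82, 16, 68, 94, 15, 53, 9]
Place pivot at 1: [5, 9, 16, 68, 94, 15, 53, 82]

Partitioned: [5, 9, 16, 68, 94, 15, 53, 82]


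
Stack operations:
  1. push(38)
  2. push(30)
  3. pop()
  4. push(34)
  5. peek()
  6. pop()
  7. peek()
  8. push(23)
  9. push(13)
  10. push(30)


push(38) -> [38]
push(30) -> [38, 30]
pop()->30, [38]
push(34) -> [38, 34]
peek()->34
pop()->34, [38]
peek()->38
push(23) -> [38, 23]
push(13) -> [38, 23, 13]
push(30) -> [38, 23, 13, 30]

Final stack: [38, 23, 13, 30]


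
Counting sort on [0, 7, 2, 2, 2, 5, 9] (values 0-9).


Input: [0, 7, 2, 2, 2, 5, 9]
Counts: [1, 0, 3, 0, 0, 1, 0, 1, 0, 1]

Sorted: [0, 2, 2, 2, 5, 7, 9]


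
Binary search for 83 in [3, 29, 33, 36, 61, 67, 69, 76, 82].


Step 1: lo=0, hi=8, mid=4, val=61
Step 2: lo=5, hi=8, mid=6, val=69
Step 3: lo=7, hi=8, mid=7, val=76
Step 4: lo=8, hi=8, mid=8, val=82

Not found


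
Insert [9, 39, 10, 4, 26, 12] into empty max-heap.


Insert 9: [9]
Insert 39: [39, 9]
Insert 10: [39, 9, 10]
Insert 4: [39, 9, 10, 4]
Insert 26: [39, 26, 10, 4, 9]
Insert 12: [39, 26, 12, 4, 9, 10]

Final heap: [39, 26, 12, 4, 9, 10]


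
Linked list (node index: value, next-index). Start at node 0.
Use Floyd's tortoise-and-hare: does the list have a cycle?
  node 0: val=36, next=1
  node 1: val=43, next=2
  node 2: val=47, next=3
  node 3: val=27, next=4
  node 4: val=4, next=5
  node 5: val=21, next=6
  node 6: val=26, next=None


Floyd's tortoise (slow, +1) and hare (fast, +2):
  init: slow=0, fast=0
  step 1: slow=1, fast=2
  step 2: slow=2, fast=4
  step 3: slow=3, fast=6
  step 4: fast -> None, no cycle

Cycle: no


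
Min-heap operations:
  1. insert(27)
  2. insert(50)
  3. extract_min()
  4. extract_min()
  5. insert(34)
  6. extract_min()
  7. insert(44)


insert(27) -> [27]
insert(50) -> [27, 50]
extract_min()->27, [50]
extract_min()->50, []
insert(34) -> [34]
extract_min()->34, []
insert(44) -> [44]

Final heap: [44]


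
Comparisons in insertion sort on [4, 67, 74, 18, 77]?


Algorithm: insertion sort
Input: [4, 67, 74, 18, 77]
Sorted: [4, 18, 67, 74, 77]

6


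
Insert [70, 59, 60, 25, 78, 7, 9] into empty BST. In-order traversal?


Insert 70: root
Insert 59: L from 70
Insert 60: L from 70 -> R from 59
Insert 25: L from 70 -> L from 59
Insert 78: R from 70
Insert 7: L from 70 -> L from 59 -> L from 25
Insert 9: L from 70 -> L from 59 -> L from 25 -> R from 7

In-order: [7, 9, 25, 59, 60, 70, 78]


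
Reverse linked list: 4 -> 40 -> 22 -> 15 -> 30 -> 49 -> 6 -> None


Step 1: curr=4, set curr.next=prev(None) | reversed so far: 4
Step 2: curr=40, set curr.next=prev(4) | reversed so far: 40 -> 4
Step 3: curr=22, set curr.next=prev(40) | reversed so far: 22 -> 40 -> 4
Step 4: curr=15, set curr.next=prev(22) | reversed so far: 15 -> 22 -> 40 -> 4
Step 5: curr=30, set curr.next=prev(15) | reversed so far: 30 -> 15 -> 22 -> 40 -> 4
Step 6: curr=49, set curr.next=prev(30) | reversed so far: 49 -> 30 -> 15 -> 22 -> 40 -> 4
Step 7: curr=6, set curr.next=prev(49) | reversed so far: 6 -> 49 -> 30 -> 15 -> 22 -> 40 -> 4

6 -> 49 -> 30 -> 15 -> 22 -> 40 -> 4 -> None


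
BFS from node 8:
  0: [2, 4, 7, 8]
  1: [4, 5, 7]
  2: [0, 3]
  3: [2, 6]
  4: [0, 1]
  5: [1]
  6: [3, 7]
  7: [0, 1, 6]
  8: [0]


Visit 8, enqueue [0]
Visit 0, enqueue [2, 4, 7]
Visit 2, enqueue [3]
Visit 4, enqueue [1]
Visit 7, enqueue [6]
Visit 3, enqueue []
Visit 1, enqueue [5]
Visit 6, enqueue []
Visit 5, enqueue []

BFS order: [8, 0, 2, 4, 7, 3, 1, 6, 5]


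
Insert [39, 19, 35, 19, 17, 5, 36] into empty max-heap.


Insert 39: [39]
Insert 19: [39, 19]
Insert 35: [39, 19, 35]
Insert 19: [39, 19, 35, 19]
Insert 17: [39, 19, 35, 19, 17]
Insert 5: [39, 19, 35, 19, 17, 5]
Insert 36: [39, 19, 36, 19, 17, 5, 35]

Final heap: [39, 19, 36, 19, 17, 5, 35]


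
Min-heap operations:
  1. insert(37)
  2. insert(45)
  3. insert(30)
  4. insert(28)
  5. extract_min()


insert(37) -> [37]
insert(45) -> [37, 45]
insert(30) -> [30, 45, 37]
insert(28) -> [28, 30, 37, 45]
extract_min()->28, [30, 45, 37]

Final heap: [30, 45, 37]


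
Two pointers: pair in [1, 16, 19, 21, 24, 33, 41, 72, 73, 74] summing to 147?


lo=0(1)+hi=9(74)=75
lo=1(16)+hi=9(74)=90
lo=2(19)+hi=9(74)=93
lo=3(21)+hi=9(74)=95
lo=4(24)+hi=9(74)=98
lo=5(33)+hi=9(74)=107
lo=6(41)+hi=9(74)=115
lo=7(72)+hi=9(74)=146
lo=8(73)+hi=9(74)=147

Yes: 73+74=147


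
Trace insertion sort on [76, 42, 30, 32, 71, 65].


Initial: [76, 42, 30, 32, 71, 65]
Insert 42: [42, 76, 30, 32, 71, 65]
Insert 30: [30, 42, 76, 32, 71, 65]
Insert 32: [30, 32, 42, 76, 71, 65]
Insert 71: [30, 32, 42, 71, 76, 65]
Insert 65: [30, 32, 42, 65, 71, 76]

Sorted: [30, 32, 42, 65, 71, 76]


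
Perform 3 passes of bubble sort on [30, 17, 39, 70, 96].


Initial: [30, 17, 39, 70, 96]
Pass 1: [17, 30, 39, 70, 96] (1 swaps)
Pass 2: [17, 30, 39, 70, 96] (0 swaps)
Pass 3: [17, 30, 39, 70, 96] (0 swaps)

After 3 passes: [17, 30, 39, 70, 96]


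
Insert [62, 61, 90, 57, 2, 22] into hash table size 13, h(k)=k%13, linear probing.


Insert 62: h=10 -> slot 10
Insert 61: h=9 -> slot 9
Insert 90: h=12 -> slot 12
Insert 57: h=5 -> slot 5
Insert 2: h=2 -> slot 2
Insert 22: h=9, 2 probes -> slot 11

Table: [None, None, 2, None, None, 57, None, None, None, 61, 62, 22, 90]


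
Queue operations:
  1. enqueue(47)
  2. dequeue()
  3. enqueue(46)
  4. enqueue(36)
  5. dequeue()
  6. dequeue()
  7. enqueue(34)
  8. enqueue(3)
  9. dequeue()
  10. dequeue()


enqueue(47) -> [47]
dequeue()->47, []
enqueue(46) -> [46]
enqueue(36) -> [46, 36]
dequeue()->46, [36]
dequeue()->36, []
enqueue(34) -> [34]
enqueue(3) -> [34, 3]
dequeue()->34, [3]
dequeue()->3, []

Final queue: []


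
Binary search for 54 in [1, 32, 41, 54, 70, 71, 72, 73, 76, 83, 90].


Step 1: lo=0, hi=10, mid=5, val=71
Step 2: lo=0, hi=4, mid=2, val=41
Step 3: lo=3, hi=4, mid=3, val=54

Found at index 3


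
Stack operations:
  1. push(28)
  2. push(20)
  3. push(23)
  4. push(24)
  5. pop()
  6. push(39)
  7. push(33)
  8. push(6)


push(28) -> [28]
push(20) -> [28, 20]
push(23) -> [28, 20, 23]
push(24) -> [28, 20, 23, 24]
pop()->24, [28, 20, 23]
push(39) -> [28, 20, 23, 39]
push(33) -> [28, 20, 23, 39, 33]
push(6) -> [28, 20, 23, 39, 33, 6]

Final stack: [28, 20, 23, 39, 33, 6]


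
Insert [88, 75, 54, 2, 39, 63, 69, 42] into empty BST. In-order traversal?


Insert 88: root
Insert 75: L from 88
Insert 54: L from 88 -> L from 75
Insert 2: L from 88 -> L from 75 -> L from 54
Insert 39: L from 88 -> L from 75 -> L from 54 -> R from 2
Insert 63: L from 88 -> L from 75 -> R from 54
Insert 69: L from 88 -> L from 75 -> R from 54 -> R from 63
Insert 42: L from 88 -> L from 75 -> L from 54 -> R from 2 -> R from 39

In-order: [2, 39, 42, 54, 63, 69, 75, 88]


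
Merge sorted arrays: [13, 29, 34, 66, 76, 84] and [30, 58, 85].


Take 13 from A
Take 29 from A
Take 30 from B
Take 34 from A
Take 58 from B
Take 66 from A
Take 76 from A
Take 84 from A

Merged: [13, 29, 30, 34, 58, 66, 76, 84, 85]


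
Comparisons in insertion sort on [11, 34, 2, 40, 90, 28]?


Algorithm: insertion sort
Input: [11, 34, 2, 40, 90, 28]
Sorted: [2, 11, 28, 34, 40, 90]

9


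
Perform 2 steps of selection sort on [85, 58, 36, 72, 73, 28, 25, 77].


Initial: [85, 58, 36, 72, 73, 28, 25, 77]
Step 1: min=25 at 6
  Swap: [25, 58, 36, 72, 73, 28, 85, 77]
Step 2: min=28 at 5
  Swap: [25, 28, 36, 72, 73, 58, 85, 77]

After 2 steps: [25, 28, 36, 72, 73, 58, 85, 77]


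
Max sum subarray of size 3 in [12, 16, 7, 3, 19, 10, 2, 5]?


[0:3]: 35
[1:4]: 26
[2:5]: 29
[3:6]: 32
[4:7]: 31
[5:8]: 17

Max: 35 at [0:3]


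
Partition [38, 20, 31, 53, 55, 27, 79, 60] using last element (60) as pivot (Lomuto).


Pivot: 60
  38 <= 60: advance i (no swap)
  20 <= 60: advance i (no swap)
  31 <= 60: advance i (no swap)
  53 <= 60: advance i (no swap)
  55 <= 60: advance i (no swap)
  27 <= 60: advance i (no swap)
Place pivot at 6: [38, 20, 31, 53, 55, 27, 60, 79]

Partitioned: [38, 20, 31, 53, 55, 27, 60, 79]


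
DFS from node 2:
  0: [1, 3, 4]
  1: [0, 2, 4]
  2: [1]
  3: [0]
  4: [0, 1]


Visit 2, push [1]
Visit 1, push [4, 0]
Visit 0, push [4, 3]
Visit 3, push []
Visit 4, push []

DFS order: [2, 1, 0, 3, 4]


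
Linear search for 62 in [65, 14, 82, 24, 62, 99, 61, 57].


i=0: 65!=62
i=1: 14!=62
i=2: 82!=62
i=3: 24!=62
i=4: 62==62 found!

Found at 4, 5 comps


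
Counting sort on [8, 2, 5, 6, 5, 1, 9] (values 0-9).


Input: [8, 2, 5, 6, 5, 1, 9]
Counts: [0, 1, 1, 0, 0, 2, 1, 0, 1, 1]

Sorted: [1, 2, 5, 5, 6, 8, 9]


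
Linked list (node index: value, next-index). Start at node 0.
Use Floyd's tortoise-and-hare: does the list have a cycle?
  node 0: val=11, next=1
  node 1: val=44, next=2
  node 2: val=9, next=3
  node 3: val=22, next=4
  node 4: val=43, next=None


Floyd's tortoise (slow, +1) and hare (fast, +2):
  init: slow=0, fast=0
  step 1: slow=1, fast=2
  step 2: slow=2, fast=4
  step 3: fast -> None, no cycle

Cycle: no


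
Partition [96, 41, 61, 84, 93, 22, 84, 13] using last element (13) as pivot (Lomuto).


Pivot: 13
Place pivot at 0: [13, 41, 61, 84, 93, 22, 84, 96]

Partitioned: [13, 41, 61, 84, 93, 22, 84, 96]


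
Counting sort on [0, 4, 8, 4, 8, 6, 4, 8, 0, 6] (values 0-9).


Input: [0, 4, 8, 4, 8, 6, 4, 8, 0, 6]
Counts: [2, 0, 0, 0, 3, 0, 2, 0, 3, 0]

Sorted: [0, 0, 4, 4, 4, 6, 6, 8, 8, 8]


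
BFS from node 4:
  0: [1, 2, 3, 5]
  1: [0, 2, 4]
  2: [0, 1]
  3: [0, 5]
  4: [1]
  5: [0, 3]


Visit 4, enqueue [1]
Visit 1, enqueue [0, 2]
Visit 0, enqueue [3, 5]
Visit 2, enqueue []
Visit 3, enqueue []
Visit 5, enqueue []

BFS order: [4, 1, 0, 2, 3, 5]


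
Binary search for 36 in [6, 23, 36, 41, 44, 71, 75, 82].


Step 1: lo=0, hi=7, mid=3, val=41
Step 2: lo=0, hi=2, mid=1, val=23
Step 3: lo=2, hi=2, mid=2, val=36

Found at index 2


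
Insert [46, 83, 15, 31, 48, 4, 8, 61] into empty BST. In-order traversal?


Insert 46: root
Insert 83: R from 46
Insert 15: L from 46
Insert 31: L from 46 -> R from 15
Insert 48: R from 46 -> L from 83
Insert 4: L from 46 -> L from 15
Insert 8: L from 46 -> L from 15 -> R from 4
Insert 61: R from 46 -> L from 83 -> R from 48

In-order: [4, 8, 15, 31, 46, 48, 61, 83]


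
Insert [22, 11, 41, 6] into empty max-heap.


Insert 22: [22]
Insert 11: [22, 11]
Insert 41: [41, 11, 22]
Insert 6: [41, 11, 22, 6]

Final heap: [41, 11, 22, 6]


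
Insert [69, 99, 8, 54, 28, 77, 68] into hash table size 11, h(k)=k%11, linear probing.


Insert 69: h=3 -> slot 3
Insert 99: h=0 -> slot 0
Insert 8: h=8 -> slot 8
Insert 54: h=10 -> slot 10
Insert 28: h=6 -> slot 6
Insert 77: h=0, 1 probes -> slot 1
Insert 68: h=2 -> slot 2

Table: [99, 77, 68, 69, None, None, 28, None, 8, None, 54]


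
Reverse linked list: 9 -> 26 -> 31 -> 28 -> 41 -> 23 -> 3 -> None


Step 1: curr=9, set curr.next=prev(None) | reversed so far: 9
Step 2: curr=26, set curr.next=prev(9) | reversed so far: 26 -> 9
Step 3: curr=31, set curr.next=prev(26) | reversed so far: 31 -> 26 -> 9
Step 4: curr=28, set curr.next=prev(31) | reversed so far: 28 -> 31 -> 26 -> 9
Step 5: curr=41, set curr.next=prev(28) | reversed so far: 41 -> 28 -> 31 -> 26 -> 9
Step 6: curr=23, set curr.next=prev(41) | reversed so far: 23 -> 41 -> 28 -> 31 -> 26 -> 9
Step 7: curr=3, set curr.next=prev(23) | reversed so far: 3 -> 23 -> 41 -> 28 -> 31 -> 26 -> 9

3 -> 23 -> 41 -> 28 -> 31 -> 26 -> 9 -> None


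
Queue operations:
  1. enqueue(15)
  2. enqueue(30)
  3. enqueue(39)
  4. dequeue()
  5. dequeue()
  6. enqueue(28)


enqueue(15) -> [15]
enqueue(30) -> [15, 30]
enqueue(39) -> [15, 30, 39]
dequeue()->15, [30, 39]
dequeue()->30, [39]
enqueue(28) -> [39, 28]

Final queue: [39, 28]


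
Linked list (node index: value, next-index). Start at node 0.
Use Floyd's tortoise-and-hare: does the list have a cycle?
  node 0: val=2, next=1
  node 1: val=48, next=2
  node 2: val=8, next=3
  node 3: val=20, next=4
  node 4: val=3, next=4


Floyd's tortoise (slow, +1) and hare (fast, +2):
  init: slow=0, fast=0
  step 1: slow=1, fast=2
  step 2: slow=2, fast=4
  step 3: slow=3, fast=4
  step 4: slow=4, fast=4
  slow == fast at node 4: cycle detected

Cycle: yes


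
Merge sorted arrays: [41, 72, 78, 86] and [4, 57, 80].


Take 4 from B
Take 41 from A
Take 57 from B
Take 72 from A
Take 78 from A
Take 80 from B

Merged: [4, 41, 57, 72, 78, 80, 86]


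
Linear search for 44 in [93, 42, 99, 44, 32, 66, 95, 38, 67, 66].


i=0: 93!=44
i=1: 42!=44
i=2: 99!=44
i=3: 44==44 found!

Found at 3, 4 comps


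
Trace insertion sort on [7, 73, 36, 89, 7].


Initial: [7, 73, 36, 89, 7]
Insert 73: [7, 73, 36, 89, 7]
Insert 36: [7, 36, 73, 89, 7]
Insert 89: [7, 36, 73, 89, 7]
Insert 7: [7, 7, 36, 73, 89]

Sorted: [7, 7, 36, 73, 89]


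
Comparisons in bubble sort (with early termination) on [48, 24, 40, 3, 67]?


Algorithm: bubble sort (with early termination)
Input: [48, 24, 40, 3, 67]
Sorted: [3, 24, 40, 48, 67]

10


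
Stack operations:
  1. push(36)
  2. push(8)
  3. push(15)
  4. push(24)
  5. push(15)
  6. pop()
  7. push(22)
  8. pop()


push(36) -> [36]
push(8) -> [36, 8]
push(15) -> [36, 8, 15]
push(24) -> [36, 8, 15, 24]
push(15) -> [36, 8, 15, 24, 15]
pop()->15, [36, 8, 15, 24]
push(22) -> [36, 8, 15, 24, 22]
pop()->22, [36, 8, 15, 24]

Final stack: [36, 8, 15, 24]


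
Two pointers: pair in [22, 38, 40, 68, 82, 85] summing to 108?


lo=0(22)+hi=5(85)=107
lo=1(38)+hi=5(85)=123
lo=1(38)+hi=4(82)=120
lo=1(38)+hi=3(68)=106
lo=2(40)+hi=3(68)=108

Yes: 40+68=108


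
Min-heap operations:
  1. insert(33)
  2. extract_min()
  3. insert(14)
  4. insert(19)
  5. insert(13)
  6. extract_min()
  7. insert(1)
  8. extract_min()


insert(33) -> [33]
extract_min()->33, []
insert(14) -> [14]
insert(19) -> [14, 19]
insert(13) -> [13, 19, 14]
extract_min()->13, [14, 19]
insert(1) -> [1, 19, 14]
extract_min()->1, [14, 19]

Final heap: [14, 19]


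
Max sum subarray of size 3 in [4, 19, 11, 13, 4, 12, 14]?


[0:3]: 34
[1:4]: 43
[2:5]: 28
[3:6]: 29
[4:7]: 30

Max: 43 at [1:4]


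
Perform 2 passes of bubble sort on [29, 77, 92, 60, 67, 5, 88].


Initial: [29, 77, 92, 60, 67, 5, 88]
Pass 1: [29, 77, 60, 67, 5, 88, 92] (4 swaps)
Pass 2: [29, 60, 67, 5, 77, 88, 92] (3 swaps)

After 2 passes: [29, 60, 67, 5, 77, 88, 92]


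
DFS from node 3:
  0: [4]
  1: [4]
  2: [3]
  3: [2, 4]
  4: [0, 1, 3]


Visit 3, push [4, 2]
Visit 2, push []
Visit 4, push [1, 0]
Visit 0, push []
Visit 1, push []

DFS order: [3, 2, 4, 0, 1]


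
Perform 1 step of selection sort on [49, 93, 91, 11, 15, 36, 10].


Initial: [49, 93, 91, 11, 15, 36, 10]
Step 1: min=10 at 6
  Swap: [10, 93, 91, 11, 15, 36, 49]

After 1 step: [10, 93, 91, 11, 15, 36, 49]


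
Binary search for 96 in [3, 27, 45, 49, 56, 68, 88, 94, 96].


Step 1: lo=0, hi=8, mid=4, val=56
Step 2: lo=5, hi=8, mid=6, val=88
Step 3: lo=7, hi=8, mid=7, val=94
Step 4: lo=8, hi=8, mid=8, val=96

Found at index 8


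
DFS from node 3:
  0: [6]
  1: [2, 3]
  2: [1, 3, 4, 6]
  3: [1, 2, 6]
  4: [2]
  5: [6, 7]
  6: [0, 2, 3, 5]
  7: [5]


Visit 3, push [6, 2, 1]
Visit 1, push [2]
Visit 2, push [6, 4]
Visit 4, push []
Visit 6, push [5, 0]
Visit 0, push []
Visit 5, push [7]
Visit 7, push []

DFS order: [3, 1, 2, 4, 6, 0, 5, 7]


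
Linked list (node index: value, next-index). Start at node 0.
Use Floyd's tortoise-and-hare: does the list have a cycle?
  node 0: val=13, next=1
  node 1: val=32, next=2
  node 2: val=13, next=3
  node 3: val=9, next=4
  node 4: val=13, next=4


Floyd's tortoise (slow, +1) and hare (fast, +2):
  init: slow=0, fast=0
  step 1: slow=1, fast=2
  step 2: slow=2, fast=4
  step 3: slow=3, fast=4
  step 4: slow=4, fast=4
  slow == fast at node 4: cycle detected

Cycle: yes


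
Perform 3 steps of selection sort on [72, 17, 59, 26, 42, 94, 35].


Initial: [72, 17, 59, 26, 42, 94, 35]
Step 1: min=17 at 1
  Swap: [17, 72, 59, 26, 42, 94, 35]
Step 2: min=26 at 3
  Swap: [17, 26, 59, 72, 42, 94, 35]
Step 3: min=35 at 6
  Swap: [17, 26, 35, 72, 42, 94, 59]

After 3 steps: [17, 26, 35, 72, 42, 94, 59]


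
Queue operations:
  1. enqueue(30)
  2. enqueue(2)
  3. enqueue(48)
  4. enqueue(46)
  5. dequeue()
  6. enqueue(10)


enqueue(30) -> [30]
enqueue(2) -> [30, 2]
enqueue(48) -> [30, 2, 48]
enqueue(46) -> [30, 2, 48, 46]
dequeue()->30, [2, 48, 46]
enqueue(10) -> [2, 48, 46, 10]

Final queue: [2, 48, 46, 10]


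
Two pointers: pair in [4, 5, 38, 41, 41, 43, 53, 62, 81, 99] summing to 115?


lo=0(4)+hi=9(99)=103
lo=1(5)+hi=9(99)=104
lo=2(38)+hi=9(99)=137
lo=2(38)+hi=8(81)=119
lo=2(38)+hi=7(62)=100
lo=3(41)+hi=7(62)=103
lo=4(41)+hi=7(62)=103
lo=5(43)+hi=7(62)=105
lo=6(53)+hi=7(62)=115

Yes: 53+62=115


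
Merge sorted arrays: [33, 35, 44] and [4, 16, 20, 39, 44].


Take 4 from B
Take 16 from B
Take 20 from B
Take 33 from A
Take 35 from A
Take 39 from B
Take 44 from A

Merged: [4, 16, 20, 33, 35, 39, 44, 44]


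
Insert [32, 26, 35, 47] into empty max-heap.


Insert 32: [32]
Insert 26: [32, 26]
Insert 35: [35, 26, 32]
Insert 47: [47, 35, 32, 26]

Final heap: [47, 35, 32, 26]


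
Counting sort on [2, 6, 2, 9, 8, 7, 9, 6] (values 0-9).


Input: [2, 6, 2, 9, 8, 7, 9, 6]
Counts: [0, 0, 2, 0, 0, 0, 2, 1, 1, 2]

Sorted: [2, 2, 6, 6, 7, 8, 9, 9]


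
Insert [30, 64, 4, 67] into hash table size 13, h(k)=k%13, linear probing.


Insert 30: h=4 -> slot 4
Insert 64: h=12 -> slot 12
Insert 4: h=4, 1 probes -> slot 5
Insert 67: h=2 -> slot 2

Table: [None, None, 67, None, 30, 4, None, None, None, None, None, None, 64]


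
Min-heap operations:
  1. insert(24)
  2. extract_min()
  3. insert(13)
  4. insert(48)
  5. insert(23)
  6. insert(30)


insert(24) -> [24]
extract_min()->24, []
insert(13) -> [13]
insert(48) -> [13, 48]
insert(23) -> [13, 48, 23]
insert(30) -> [13, 30, 23, 48]

Final heap: [13, 30, 23, 48]


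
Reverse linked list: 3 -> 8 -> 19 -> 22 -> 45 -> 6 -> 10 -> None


Step 1: curr=3, set curr.next=prev(None) | reversed so far: 3
Step 2: curr=8, set curr.next=prev(3) | reversed so far: 8 -> 3
Step 3: curr=19, set curr.next=prev(8) | reversed so far: 19 -> 8 -> 3
Step 4: curr=22, set curr.next=prev(19) | reversed so far: 22 -> 19 -> 8 -> 3
Step 5: curr=45, set curr.next=prev(22) | reversed so far: 45 -> 22 -> 19 -> 8 -> 3
Step 6: curr=6, set curr.next=prev(45) | reversed so far: 6 -> 45 -> 22 -> 19 -> 8 -> 3
Step 7: curr=10, set curr.next=prev(6) | reversed so far: 10 -> 6 -> 45 -> 22 -> 19 -> 8 -> 3

10 -> 6 -> 45 -> 22 -> 19 -> 8 -> 3 -> None


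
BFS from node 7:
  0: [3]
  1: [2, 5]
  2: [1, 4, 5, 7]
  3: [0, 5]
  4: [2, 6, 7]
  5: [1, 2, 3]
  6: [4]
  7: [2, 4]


Visit 7, enqueue [2, 4]
Visit 2, enqueue [1, 5]
Visit 4, enqueue [6]
Visit 1, enqueue []
Visit 5, enqueue [3]
Visit 6, enqueue []
Visit 3, enqueue [0]
Visit 0, enqueue []

BFS order: [7, 2, 4, 1, 5, 6, 3, 0]


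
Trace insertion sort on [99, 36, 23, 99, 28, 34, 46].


Initial: [99, 36, 23, 99, 28, 34, 46]
Insert 36: [36, 99, 23, 99, 28, 34, 46]
Insert 23: [23, 36, 99, 99, 28, 34, 46]
Insert 99: [23, 36, 99, 99, 28, 34, 46]
Insert 28: [23, 28, 36, 99, 99, 34, 46]
Insert 34: [23, 28, 34, 36, 99, 99, 46]
Insert 46: [23, 28, 34, 36, 46, 99, 99]

Sorted: [23, 28, 34, 36, 46, 99, 99]


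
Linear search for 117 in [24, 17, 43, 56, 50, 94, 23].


i=0: 24!=117
i=1: 17!=117
i=2: 43!=117
i=3: 56!=117
i=4: 50!=117
i=5: 94!=117
i=6: 23!=117

Not found, 7 comps


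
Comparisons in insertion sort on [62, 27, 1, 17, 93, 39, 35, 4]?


Algorithm: insertion sort
Input: [62, 27, 1, 17, 93, 39, 35, 4]
Sorted: [1, 4, 17, 27, 35, 39, 62, 93]

21


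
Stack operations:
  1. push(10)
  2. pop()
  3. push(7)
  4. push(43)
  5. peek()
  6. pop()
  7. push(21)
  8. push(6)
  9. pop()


push(10) -> [10]
pop()->10, []
push(7) -> [7]
push(43) -> [7, 43]
peek()->43
pop()->43, [7]
push(21) -> [7, 21]
push(6) -> [7, 21, 6]
pop()->6, [7, 21]

Final stack: [7, 21]


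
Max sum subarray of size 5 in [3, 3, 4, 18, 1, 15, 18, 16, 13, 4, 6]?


[0:5]: 29
[1:6]: 41
[2:7]: 56
[3:8]: 68
[4:9]: 63
[5:10]: 66
[6:11]: 57

Max: 68 at [3:8]


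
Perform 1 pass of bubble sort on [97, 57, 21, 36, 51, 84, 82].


Initial: [97, 57, 21, 36, 51, 84, 82]
Pass 1: [57, 21, 36, 51, 84, 82, 97] (6 swaps)

After 1 pass: [57, 21, 36, 51, 84, 82, 97]


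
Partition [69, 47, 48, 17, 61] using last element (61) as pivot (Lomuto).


Pivot: 61
  47 <= 61: swap -> [47, 69, 48, 17, 61]
  48 <= 61: swap -> [47, 48, 69, 17, 61]
  17 <= 61: swap -> [47, 48, 17, 69, 61]
Place pivot at 3: [47, 48, 17, 61, 69]

Partitioned: [47, 48, 17, 61, 69]


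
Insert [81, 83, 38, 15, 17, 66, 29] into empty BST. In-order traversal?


Insert 81: root
Insert 83: R from 81
Insert 38: L from 81
Insert 15: L from 81 -> L from 38
Insert 17: L from 81 -> L from 38 -> R from 15
Insert 66: L from 81 -> R from 38
Insert 29: L from 81 -> L from 38 -> R from 15 -> R from 17

In-order: [15, 17, 29, 38, 66, 81, 83]


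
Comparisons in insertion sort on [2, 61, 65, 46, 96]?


Algorithm: insertion sort
Input: [2, 61, 65, 46, 96]
Sorted: [2, 46, 61, 65, 96]

6


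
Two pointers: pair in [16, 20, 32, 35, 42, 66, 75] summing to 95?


lo=0(16)+hi=6(75)=91
lo=1(20)+hi=6(75)=95

Yes: 20+75=95


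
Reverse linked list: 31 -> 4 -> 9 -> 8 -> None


Step 1: curr=31, set curr.next=prev(None) | reversed so far: 31
Step 2: curr=4, set curr.next=prev(31) | reversed so far: 4 -> 31
Step 3: curr=9, set curr.next=prev(4) | reversed so far: 9 -> 4 -> 31
Step 4: curr=8, set curr.next=prev(9) | reversed so far: 8 -> 9 -> 4 -> 31

8 -> 9 -> 4 -> 31 -> None


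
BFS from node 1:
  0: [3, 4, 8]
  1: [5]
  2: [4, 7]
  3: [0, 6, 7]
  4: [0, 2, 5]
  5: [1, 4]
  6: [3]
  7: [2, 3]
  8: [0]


Visit 1, enqueue [5]
Visit 5, enqueue [4]
Visit 4, enqueue [0, 2]
Visit 0, enqueue [3, 8]
Visit 2, enqueue [7]
Visit 3, enqueue [6]
Visit 8, enqueue []
Visit 7, enqueue []
Visit 6, enqueue []

BFS order: [1, 5, 4, 0, 2, 3, 8, 7, 6]


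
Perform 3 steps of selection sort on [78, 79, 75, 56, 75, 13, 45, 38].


Initial: [78, 79, 75, 56, 75, 13, 45, 38]
Step 1: min=13 at 5
  Swap: [13, 79, 75, 56, 75, 78, 45, 38]
Step 2: min=38 at 7
  Swap: [13, 38, 75, 56, 75, 78, 45, 79]
Step 3: min=45 at 6
  Swap: [13, 38, 45, 56, 75, 78, 75, 79]

After 3 steps: [13, 38, 45, 56, 75, 78, 75, 79]


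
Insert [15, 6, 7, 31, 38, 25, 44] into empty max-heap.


Insert 15: [15]
Insert 6: [15, 6]
Insert 7: [15, 6, 7]
Insert 31: [31, 15, 7, 6]
Insert 38: [38, 31, 7, 6, 15]
Insert 25: [38, 31, 25, 6, 15, 7]
Insert 44: [44, 31, 38, 6, 15, 7, 25]

Final heap: [44, 31, 38, 6, 15, 7, 25]


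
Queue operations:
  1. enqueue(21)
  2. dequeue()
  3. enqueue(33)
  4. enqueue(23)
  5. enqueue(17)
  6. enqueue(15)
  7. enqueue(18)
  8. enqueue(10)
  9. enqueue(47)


enqueue(21) -> [21]
dequeue()->21, []
enqueue(33) -> [33]
enqueue(23) -> [33, 23]
enqueue(17) -> [33, 23, 17]
enqueue(15) -> [33, 23, 17, 15]
enqueue(18) -> [33, 23, 17, 15, 18]
enqueue(10) -> [33, 23, 17, 15, 18, 10]
enqueue(47) -> [33, 23, 17, 15, 18, 10, 47]

Final queue: [33, 23, 17, 15, 18, 10, 47]


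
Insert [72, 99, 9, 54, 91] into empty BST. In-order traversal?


Insert 72: root
Insert 99: R from 72
Insert 9: L from 72
Insert 54: L from 72 -> R from 9
Insert 91: R from 72 -> L from 99

In-order: [9, 54, 72, 91, 99]


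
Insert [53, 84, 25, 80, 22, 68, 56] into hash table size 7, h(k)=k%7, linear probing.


Insert 53: h=4 -> slot 4
Insert 84: h=0 -> slot 0
Insert 25: h=4, 1 probes -> slot 5
Insert 80: h=3 -> slot 3
Insert 22: h=1 -> slot 1
Insert 68: h=5, 1 probes -> slot 6
Insert 56: h=0, 2 probes -> slot 2

Table: [84, 22, 56, 80, 53, 25, 68]


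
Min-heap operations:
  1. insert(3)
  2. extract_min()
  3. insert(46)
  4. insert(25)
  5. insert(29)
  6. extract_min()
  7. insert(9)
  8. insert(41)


insert(3) -> [3]
extract_min()->3, []
insert(46) -> [46]
insert(25) -> [25, 46]
insert(29) -> [25, 46, 29]
extract_min()->25, [29, 46]
insert(9) -> [9, 46, 29]
insert(41) -> [9, 41, 29, 46]

Final heap: [9, 41, 29, 46]


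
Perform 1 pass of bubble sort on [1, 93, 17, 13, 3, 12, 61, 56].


Initial: [1, 93, 17, 13, 3, 12, 61, 56]
Pass 1: [1, 17, 13, 3, 12, 61, 56, 93] (6 swaps)

After 1 pass: [1, 17, 13, 3, 12, 61, 56, 93]


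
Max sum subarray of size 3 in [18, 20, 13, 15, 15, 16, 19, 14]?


[0:3]: 51
[1:4]: 48
[2:5]: 43
[3:6]: 46
[4:7]: 50
[5:8]: 49

Max: 51 at [0:3]


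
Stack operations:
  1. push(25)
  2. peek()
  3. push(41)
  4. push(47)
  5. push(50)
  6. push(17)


push(25) -> [25]
peek()->25
push(41) -> [25, 41]
push(47) -> [25, 41, 47]
push(50) -> [25, 41, 47, 50]
push(17) -> [25, 41, 47, 50, 17]

Final stack: [25, 41, 47, 50, 17]


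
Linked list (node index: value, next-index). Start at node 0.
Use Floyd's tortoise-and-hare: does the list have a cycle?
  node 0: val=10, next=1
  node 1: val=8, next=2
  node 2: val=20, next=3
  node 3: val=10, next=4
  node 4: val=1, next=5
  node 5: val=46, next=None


Floyd's tortoise (slow, +1) and hare (fast, +2):
  init: slow=0, fast=0
  step 1: slow=1, fast=2
  step 2: slow=2, fast=4
  step 3: fast 4->5->None, no cycle

Cycle: no


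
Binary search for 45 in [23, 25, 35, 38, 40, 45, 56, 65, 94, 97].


Step 1: lo=0, hi=9, mid=4, val=40
Step 2: lo=5, hi=9, mid=7, val=65
Step 3: lo=5, hi=6, mid=5, val=45

Found at index 5


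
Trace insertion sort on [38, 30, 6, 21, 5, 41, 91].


Initial: [38, 30, 6, 21, 5, 41, 91]
Insert 30: [30, 38, 6, 21, 5, 41, 91]
Insert 6: [6, 30, 38, 21, 5, 41, 91]
Insert 21: [6, 21, 30, 38, 5, 41, 91]
Insert 5: [5, 6, 21, 30, 38, 41, 91]
Insert 41: [5, 6, 21, 30, 38, 41, 91]
Insert 91: [5, 6, 21, 30, 38, 41, 91]

Sorted: [5, 6, 21, 30, 38, 41, 91]


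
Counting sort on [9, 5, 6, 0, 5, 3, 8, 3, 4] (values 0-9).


Input: [9, 5, 6, 0, 5, 3, 8, 3, 4]
Counts: [1, 0, 0, 2, 1, 2, 1, 0, 1, 1]

Sorted: [0, 3, 3, 4, 5, 5, 6, 8, 9]


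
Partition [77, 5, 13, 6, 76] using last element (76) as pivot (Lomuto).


Pivot: 76
  5 <= 76: swap -> [5, 77, 13, 6, 76]
  13 <= 76: swap -> [5, 13, 77, 6, 76]
  6 <= 76: swap -> [5, 13, 6, 77, 76]
Place pivot at 3: [5, 13, 6, 76, 77]

Partitioned: [5, 13, 6, 76, 77]


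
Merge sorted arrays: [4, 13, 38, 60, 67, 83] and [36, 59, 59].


Take 4 from A
Take 13 from A
Take 36 from B
Take 38 from A
Take 59 from B
Take 59 from B

Merged: [4, 13, 36, 38, 59, 59, 60, 67, 83]


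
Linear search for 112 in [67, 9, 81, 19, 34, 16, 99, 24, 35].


i=0: 67!=112
i=1: 9!=112
i=2: 81!=112
i=3: 19!=112
i=4: 34!=112
i=5: 16!=112
i=6: 99!=112
i=7: 24!=112
i=8: 35!=112

Not found, 9 comps


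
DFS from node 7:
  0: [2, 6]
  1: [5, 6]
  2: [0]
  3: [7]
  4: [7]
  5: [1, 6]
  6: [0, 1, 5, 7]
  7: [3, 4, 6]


Visit 7, push [6, 4, 3]
Visit 3, push []
Visit 4, push []
Visit 6, push [5, 1, 0]
Visit 0, push [2]
Visit 2, push []
Visit 1, push [5]
Visit 5, push []

DFS order: [7, 3, 4, 6, 0, 2, 1, 5]


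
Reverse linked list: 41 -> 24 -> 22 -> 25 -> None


Step 1: curr=41, set curr.next=prev(None) | reversed so far: 41
Step 2: curr=24, set curr.next=prev(41) | reversed so far: 24 -> 41
Step 3: curr=22, set curr.next=prev(24) | reversed so far: 22 -> 24 -> 41
Step 4: curr=25, set curr.next=prev(22) | reversed so far: 25 -> 22 -> 24 -> 41

25 -> 22 -> 24 -> 41 -> None


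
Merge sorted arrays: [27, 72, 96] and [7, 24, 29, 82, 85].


Take 7 from B
Take 24 from B
Take 27 from A
Take 29 from B
Take 72 from A
Take 82 from B
Take 85 from B

Merged: [7, 24, 27, 29, 72, 82, 85, 96]


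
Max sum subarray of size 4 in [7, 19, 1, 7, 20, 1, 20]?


[0:4]: 34
[1:5]: 47
[2:6]: 29
[3:7]: 48

Max: 48 at [3:7]


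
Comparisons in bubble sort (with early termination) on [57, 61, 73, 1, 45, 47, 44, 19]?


Algorithm: bubble sort (with early termination)
Input: [57, 61, 73, 1, 45, 47, 44, 19]
Sorted: [1, 19, 44, 45, 47, 57, 61, 73]

28


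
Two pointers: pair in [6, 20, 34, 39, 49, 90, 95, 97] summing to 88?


lo=0(6)+hi=7(97)=103
lo=0(6)+hi=6(95)=101
lo=0(6)+hi=5(90)=96
lo=0(6)+hi=4(49)=55
lo=1(20)+hi=4(49)=69
lo=2(34)+hi=4(49)=83
lo=3(39)+hi=4(49)=88

Yes: 39+49=88


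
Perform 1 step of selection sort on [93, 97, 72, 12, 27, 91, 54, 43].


Initial: [93, 97, 72, 12, 27, 91, 54, 43]
Step 1: min=12 at 3
  Swap: [12, 97, 72, 93, 27, 91, 54, 43]

After 1 step: [12, 97, 72, 93, 27, 91, 54, 43]


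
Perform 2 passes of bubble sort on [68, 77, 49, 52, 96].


Initial: [68, 77, 49, 52, 96]
Pass 1: [68, 49, 52, 77, 96] (2 swaps)
Pass 2: [49, 52, 68, 77, 96] (2 swaps)

After 2 passes: [49, 52, 68, 77, 96]


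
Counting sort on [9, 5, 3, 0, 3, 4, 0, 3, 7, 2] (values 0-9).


Input: [9, 5, 3, 0, 3, 4, 0, 3, 7, 2]
Counts: [2, 0, 1, 3, 1, 1, 0, 1, 0, 1]

Sorted: [0, 0, 2, 3, 3, 3, 4, 5, 7, 9]


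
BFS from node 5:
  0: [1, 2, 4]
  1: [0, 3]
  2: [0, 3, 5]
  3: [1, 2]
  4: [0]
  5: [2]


Visit 5, enqueue [2]
Visit 2, enqueue [0, 3]
Visit 0, enqueue [1, 4]
Visit 3, enqueue []
Visit 1, enqueue []
Visit 4, enqueue []

BFS order: [5, 2, 0, 3, 1, 4]


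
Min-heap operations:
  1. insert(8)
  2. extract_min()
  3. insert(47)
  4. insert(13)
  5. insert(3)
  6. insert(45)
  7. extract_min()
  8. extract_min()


insert(8) -> [8]
extract_min()->8, []
insert(47) -> [47]
insert(13) -> [13, 47]
insert(3) -> [3, 47, 13]
insert(45) -> [3, 45, 13, 47]
extract_min()->3, [13, 45, 47]
extract_min()->13, [45, 47]

Final heap: [45, 47]


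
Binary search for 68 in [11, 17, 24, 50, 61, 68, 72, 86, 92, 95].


Step 1: lo=0, hi=9, mid=4, val=61
Step 2: lo=5, hi=9, mid=7, val=86
Step 3: lo=5, hi=6, mid=5, val=68

Found at index 5


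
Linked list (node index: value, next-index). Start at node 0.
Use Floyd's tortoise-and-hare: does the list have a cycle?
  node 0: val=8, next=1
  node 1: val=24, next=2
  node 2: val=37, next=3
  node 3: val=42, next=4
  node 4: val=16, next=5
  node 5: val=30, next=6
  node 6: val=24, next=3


Floyd's tortoise (slow, +1) and hare (fast, +2):
  init: slow=0, fast=0
  step 1: slow=1, fast=2
  step 2: slow=2, fast=4
  step 3: slow=3, fast=6
  step 4: slow=4, fast=4
  slow == fast at node 4: cycle detected

Cycle: yes


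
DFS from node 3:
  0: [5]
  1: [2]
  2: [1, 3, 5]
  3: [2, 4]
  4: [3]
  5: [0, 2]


Visit 3, push [4, 2]
Visit 2, push [5, 1]
Visit 1, push []
Visit 5, push [0]
Visit 0, push []
Visit 4, push []

DFS order: [3, 2, 1, 5, 0, 4]


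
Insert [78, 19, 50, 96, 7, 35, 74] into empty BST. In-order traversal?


Insert 78: root
Insert 19: L from 78
Insert 50: L from 78 -> R from 19
Insert 96: R from 78
Insert 7: L from 78 -> L from 19
Insert 35: L from 78 -> R from 19 -> L from 50
Insert 74: L from 78 -> R from 19 -> R from 50

In-order: [7, 19, 35, 50, 74, 78, 96]


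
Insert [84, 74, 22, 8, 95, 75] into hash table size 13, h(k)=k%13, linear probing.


Insert 84: h=6 -> slot 6
Insert 74: h=9 -> slot 9
Insert 22: h=9, 1 probes -> slot 10
Insert 8: h=8 -> slot 8
Insert 95: h=4 -> slot 4
Insert 75: h=10, 1 probes -> slot 11

Table: [None, None, None, None, 95, None, 84, None, 8, 74, 22, 75, None]


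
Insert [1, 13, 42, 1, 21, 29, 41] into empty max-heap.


Insert 1: [1]
Insert 13: [13, 1]
Insert 42: [42, 1, 13]
Insert 1: [42, 1, 13, 1]
Insert 21: [42, 21, 13, 1, 1]
Insert 29: [42, 21, 29, 1, 1, 13]
Insert 41: [42, 21, 41, 1, 1, 13, 29]

Final heap: [42, 21, 41, 1, 1, 13, 29]


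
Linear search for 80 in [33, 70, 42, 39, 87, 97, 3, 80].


i=0: 33!=80
i=1: 70!=80
i=2: 42!=80
i=3: 39!=80
i=4: 87!=80
i=5: 97!=80
i=6: 3!=80
i=7: 80==80 found!

Found at 7, 8 comps


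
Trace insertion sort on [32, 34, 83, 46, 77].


Initial: [32, 34, 83, 46, 77]
Insert 34: [32, 34, 83, 46, 77]
Insert 83: [32, 34, 83, 46, 77]
Insert 46: [32, 34, 46, 83, 77]
Insert 77: [32, 34, 46, 77, 83]

Sorted: [32, 34, 46, 77, 83]


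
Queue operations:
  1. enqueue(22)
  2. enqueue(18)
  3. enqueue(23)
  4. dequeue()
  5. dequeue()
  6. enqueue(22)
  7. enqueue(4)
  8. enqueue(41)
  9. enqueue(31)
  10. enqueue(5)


enqueue(22) -> [22]
enqueue(18) -> [22, 18]
enqueue(23) -> [22, 18, 23]
dequeue()->22, [18, 23]
dequeue()->18, [23]
enqueue(22) -> [23, 22]
enqueue(4) -> [23, 22, 4]
enqueue(41) -> [23, 22, 4, 41]
enqueue(31) -> [23, 22, 4, 41, 31]
enqueue(5) -> [23, 22, 4, 41, 31, 5]

Final queue: [23, 22, 4, 41, 31, 5]


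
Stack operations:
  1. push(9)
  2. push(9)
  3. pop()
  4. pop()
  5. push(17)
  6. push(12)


push(9) -> [9]
push(9) -> [9, 9]
pop()->9, [9]
pop()->9, []
push(17) -> [17]
push(12) -> [17, 12]

Final stack: [17, 12]


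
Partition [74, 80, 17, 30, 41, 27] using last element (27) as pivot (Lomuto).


Pivot: 27
  17 <= 27: swap -> [17, 80, 74, 30, 41, 27]
Place pivot at 1: [17, 27, 74, 30, 41, 80]

Partitioned: [17, 27, 74, 30, 41, 80]


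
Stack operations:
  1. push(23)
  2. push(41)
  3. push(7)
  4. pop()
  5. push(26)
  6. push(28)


push(23) -> [23]
push(41) -> [23, 41]
push(7) -> [23, 41, 7]
pop()->7, [23, 41]
push(26) -> [23, 41, 26]
push(28) -> [23, 41, 26, 28]

Final stack: [23, 41, 26, 28]


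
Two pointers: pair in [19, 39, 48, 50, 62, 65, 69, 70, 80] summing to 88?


lo=0(19)+hi=8(80)=99
lo=0(19)+hi=7(70)=89
lo=0(19)+hi=6(69)=88

Yes: 19+69=88


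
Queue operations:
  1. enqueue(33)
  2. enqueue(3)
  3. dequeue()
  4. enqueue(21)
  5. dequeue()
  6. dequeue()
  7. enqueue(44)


enqueue(33) -> [33]
enqueue(3) -> [33, 3]
dequeue()->33, [3]
enqueue(21) -> [3, 21]
dequeue()->3, [21]
dequeue()->21, []
enqueue(44) -> [44]

Final queue: [44]


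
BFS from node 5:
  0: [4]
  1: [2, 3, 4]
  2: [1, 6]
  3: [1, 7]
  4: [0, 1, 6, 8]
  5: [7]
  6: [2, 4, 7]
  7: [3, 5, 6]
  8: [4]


Visit 5, enqueue [7]
Visit 7, enqueue [3, 6]
Visit 3, enqueue [1]
Visit 6, enqueue [2, 4]
Visit 1, enqueue []
Visit 2, enqueue []
Visit 4, enqueue [0, 8]
Visit 0, enqueue []
Visit 8, enqueue []

BFS order: [5, 7, 3, 6, 1, 2, 4, 0, 8]


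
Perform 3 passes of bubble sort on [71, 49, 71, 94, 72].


Initial: [71, 49, 71, 94, 72]
Pass 1: [49, 71, 71, 72, 94] (2 swaps)
Pass 2: [49, 71, 71, 72, 94] (0 swaps)
Pass 3: [49, 71, 71, 72, 94] (0 swaps)

After 3 passes: [49, 71, 71, 72, 94]


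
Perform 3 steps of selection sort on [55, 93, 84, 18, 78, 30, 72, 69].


Initial: [55, 93, 84, 18, 78, 30, 72, 69]
Step 1: min=18 at 3
  Swap: [18, 93, 84, 55, 78, 30, 72, 69]
Step 2: min=30 at 5
  Swap: [18, 30, 84, 55, 78, 93, 72, 69]
Step 3: min=55 at 3
  Swap: [18, 30, 55, 84, 78, 93, 72, 69]

After 3 steps: [18, 30, 55, 84, 78, 93, 72, 69]


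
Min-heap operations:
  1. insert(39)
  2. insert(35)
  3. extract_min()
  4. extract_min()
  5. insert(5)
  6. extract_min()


insert(39) -> [39]
insert(35) -> [35, 39]
extract_min()->35, [39]
extract_min()->39, []
insert(5) -> [5]
extract_min()->5, []

Final heap: []


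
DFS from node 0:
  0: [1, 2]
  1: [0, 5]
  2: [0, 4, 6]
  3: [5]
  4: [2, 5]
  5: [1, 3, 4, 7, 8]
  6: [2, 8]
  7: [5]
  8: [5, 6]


Visit 0, push [2, 1]
Visit 1, push [5]
Visit 5, push [8, 7, 4, 3]
Visit 3, push []
Visit 4, push [2]
Visit 2, push [6]
Visit 6, push [8]
Visit 8, push []
Visit 7, push []

DFS order: [0, 1, 5, 3, 4, 2, 6, 8, 7]
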